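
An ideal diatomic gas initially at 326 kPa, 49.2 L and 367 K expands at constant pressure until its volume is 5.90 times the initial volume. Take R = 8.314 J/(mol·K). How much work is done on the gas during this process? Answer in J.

-78600 J

n = P₁V₁/(RT₁) = 326×49.2/(8.314×367) = 5.26 mol.
Isobaric: P stays 326 kPa; V/T = const ⇒ T₂ = 2170 K, V₂ = 290 L.
W = PΔV = 326×(290−49.2) kPa·L = 78600 J.
Work done on the gas = −W_by = -78600 J.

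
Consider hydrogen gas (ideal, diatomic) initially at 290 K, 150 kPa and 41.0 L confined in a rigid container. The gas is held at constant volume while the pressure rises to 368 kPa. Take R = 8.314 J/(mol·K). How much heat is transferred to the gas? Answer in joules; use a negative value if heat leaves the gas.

22300 J

n = P₁V₁/(RT₁) = 150×41.0/(8.314×290) = 2.55 mol.
Isochoric: V stays 41.0 L; P/T = const ⇒ T₂ = 711 K, P₂ = 368 kPa.
W = 0 (no volume change).
ΔU = nCvΔT = 2.55×20.8×(711−290) = 22300 J.
Q = ΔU = 22300 J.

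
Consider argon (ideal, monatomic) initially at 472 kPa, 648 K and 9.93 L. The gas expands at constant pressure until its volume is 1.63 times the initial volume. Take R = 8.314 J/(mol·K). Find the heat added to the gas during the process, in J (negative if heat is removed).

n = P₁V₁/(RT₁) = 472×9.93/(8.314×648) = 0.870 mol.
Isobaric: P stays 472 kPa; V/T = const ⇒ T₂ = 1060 K, V₂ = 16.2 L.
W = PΔV = 472×(16.2−9.93) kPa·L = 2950 J.
ΔU = nCvΔT = 0.870×12.5×(1060−648) = 4430 J.
Q = ΔU + W = nCpΔT = 7380 J.

7380 J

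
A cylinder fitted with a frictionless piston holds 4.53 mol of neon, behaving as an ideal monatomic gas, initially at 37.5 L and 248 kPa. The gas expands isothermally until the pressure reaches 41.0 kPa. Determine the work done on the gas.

T₁ = P₁V₁/(nR) = 248×37.5/(4.53×8.314) = 247 K.
Isothermal: T stays 247 K; PV = const ⇒ V₂ = 227 L, P₂ = 41.0 kPa.
W = nRT ln(V₂/V₁) = 4.53×8.314×247×ln(6.05) = 16700 J.
Work done on the gas = −W_by = -16700 J.

-16700 J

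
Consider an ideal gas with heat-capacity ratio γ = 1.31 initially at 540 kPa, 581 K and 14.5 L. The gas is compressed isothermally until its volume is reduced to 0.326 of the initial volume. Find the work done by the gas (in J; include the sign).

-8780 J

n = P₁V₁/(RT₁) = 540×14.5/(8.314×581) = 1.62 mol.
Isothermal: T stays 581 K; PV = const ⇒ V₂ = 4.73 L, P₂ = 1660 kPa.
W = nRT ln(V₂/V₁) = 1.62×8.314×581×ln(0.326) = -8780 J.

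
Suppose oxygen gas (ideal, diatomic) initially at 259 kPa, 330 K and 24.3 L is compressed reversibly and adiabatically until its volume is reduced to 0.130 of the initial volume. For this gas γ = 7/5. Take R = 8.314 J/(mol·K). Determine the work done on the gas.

n = P₁V₁/(RT₁) = 259×24.3/(8.314×330) = 2.29 mol.
Adiabatic: TV^(γ−1) = const ⇒ T₂ = 330×(7.69)^0.400 = 746 K; PV^γ = const ⇒ P₂ = 4510 kPa.
ΔU = nCvΔT = 2.29×20.8×(746−330) = 19900 J.
Q = 0 for an adiabatic process, so W = −ΔU = -19900 J.
Work done on the gas = −W_by = 19900 J.

19900 J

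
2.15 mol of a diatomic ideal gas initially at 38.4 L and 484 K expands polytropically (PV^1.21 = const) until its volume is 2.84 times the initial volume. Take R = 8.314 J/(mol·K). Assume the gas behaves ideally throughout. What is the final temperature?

P₁ = nRT₁/V₁ = 2.15×8.314×484/38.4 = 225 kPa.
Polytropic n=1.21: T₂ = T₁(V₁/V₂)^(n−1) = 484×(0.352)^0.21 = 389 K; P₂ = P₁(V₁/V₂)^n = 63.7 kPa.

389 K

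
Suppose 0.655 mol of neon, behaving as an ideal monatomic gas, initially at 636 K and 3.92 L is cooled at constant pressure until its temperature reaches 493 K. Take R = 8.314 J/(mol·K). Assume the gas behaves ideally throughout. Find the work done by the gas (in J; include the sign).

P₁ = nRT₁/V₁ = 0.655×8.314×636/3.92 = 884 kPa.
Isobaric: P stays 884 kPa; V/T = const ⇒ T₂ = 493 K, V₂ = 3.04 L.
W = PΔV = 884×(3.04−3.92) kPa·L = -779 J.

-779 J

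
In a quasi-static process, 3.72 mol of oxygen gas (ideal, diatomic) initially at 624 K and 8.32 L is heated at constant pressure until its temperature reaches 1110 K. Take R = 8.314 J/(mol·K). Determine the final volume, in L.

P₁ = nRT₁/V₁ = 3.72×8.314×624/8.32 = 2320 kPa.
Isobaric: P stays 2320 kPa; V/T = const ⇒ T₂ = 1110 K, V₂ = 14.8 L.

14.8 L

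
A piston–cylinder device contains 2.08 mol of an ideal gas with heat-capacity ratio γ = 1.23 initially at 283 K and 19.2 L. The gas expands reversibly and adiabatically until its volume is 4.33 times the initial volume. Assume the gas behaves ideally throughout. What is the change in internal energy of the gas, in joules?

P₁ = nRT₁/V₁ = 2.08×8.314×283/19.2 = 255 kPa.
Adiabatic: TV^(γ−1) = const ⇒ T₂ = 283×(0.231)^0.230 = 202 K; PV^γ = const ⇒ P₂ = 42.0 kPa.
For an ideal gas ΔU = nCvΔT with Cv = R/(γ−1) = 36.1 J/(mol·K).
ΔU = 2.08×36.1×(202−283) = -6090 J.

-6090 J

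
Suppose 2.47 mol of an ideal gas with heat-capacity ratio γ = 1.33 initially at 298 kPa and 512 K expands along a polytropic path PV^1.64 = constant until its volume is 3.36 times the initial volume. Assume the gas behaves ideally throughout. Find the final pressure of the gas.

40.8 kPa

V₁ = nRT₁/P₁ = 2.47×8.314×512/298 = 35.3 L.
Polytropic n=1.64: T₂ = T₁(V₁/V₂)^(n−1) = 512×(0.298)^0.64 = 236 K; P₂ = P₁(V₁/V₂)^n = 40.8 kPa.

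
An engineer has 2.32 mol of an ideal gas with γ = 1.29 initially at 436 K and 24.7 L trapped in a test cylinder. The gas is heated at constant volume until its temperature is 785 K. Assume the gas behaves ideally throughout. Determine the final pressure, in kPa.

P₁ = nRT₁/V₁ = 2.32×8.314×436/24.7 = 340 kPa.
Isochoric: V stays 24.7 L; P/T = const ⇒ T₂ = 785 K, P₂ = 613 kPa.

613 kPa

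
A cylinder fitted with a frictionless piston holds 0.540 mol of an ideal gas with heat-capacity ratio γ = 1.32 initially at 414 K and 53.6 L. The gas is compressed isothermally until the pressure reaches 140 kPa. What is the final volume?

13.3 L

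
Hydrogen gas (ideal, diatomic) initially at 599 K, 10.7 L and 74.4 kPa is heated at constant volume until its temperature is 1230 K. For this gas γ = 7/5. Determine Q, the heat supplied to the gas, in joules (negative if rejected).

n = P₁V₁/(RT₁) = 74.4×10.7/(8.314×599) = 0.160 mol.
Isochoric: V stays 10.7 L; P/T = const ⇒ T₂ = 1230 K, P₂ = 153 kPa.
W = 0 (no volume change).
ΔU = nCvΔT = 0.160×20.8×(1230−599) = 2100 J.
Q = ΔU = 2100 J.

2100 J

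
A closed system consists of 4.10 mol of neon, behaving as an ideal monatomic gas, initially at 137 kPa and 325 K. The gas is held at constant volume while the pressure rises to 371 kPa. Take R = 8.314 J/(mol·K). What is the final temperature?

V₁ = nRT₁/P₁ = 4.10×8.314×325/137 = 80.9 L.
Isochoric: V stays 80.9 L; P/T = const ⇒ T₂ = 880 K, P₂ = 371 kPa.

880 K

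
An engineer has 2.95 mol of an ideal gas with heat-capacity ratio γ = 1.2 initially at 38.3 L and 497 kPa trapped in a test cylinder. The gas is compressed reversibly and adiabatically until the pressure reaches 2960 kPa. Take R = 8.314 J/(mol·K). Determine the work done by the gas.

T₁ = P₁V₁/(nR) = 497×38.3/(2.95×8.314) = 776 K.
Adiabatic: T₂/T₁ = (P₂/P₁)^((γ−1)/γ) ⇒ T₂ = 776×(5.96)^0.167 = 1040 K; V₂ = 8.66 L.
ΔU = nCvΔT = 2.95×41.6×(1040−776) = 33000 J.
Q = 0 for an adiabatic process, so W = −ΔU = -33000 J.

-33000 J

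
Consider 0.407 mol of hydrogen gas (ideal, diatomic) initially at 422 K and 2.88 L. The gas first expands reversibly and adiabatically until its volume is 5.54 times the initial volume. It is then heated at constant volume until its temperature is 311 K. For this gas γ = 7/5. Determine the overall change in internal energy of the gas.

P₁ = nRT₁/V₁ = 0.407×8.314×422/2.88 = 496 kPa.
Step 1 — Adiabatic: TV^(γ−1) = const ⇒ T₂ = 422×(0.181)^0.400 = 213 K; PV^γ = const ⇒ P₂ = 45.1 kPa.
ΔU = nCvΔT = 0.407×20.8×(213−422) = -1770 J.
Q = 0 for an adiabatic process, so W = −ΔU = 1770 J.
State after step 1: P = 45.1 kPa, V = 16.0 L, T = 213 K.
Step 2 — Isochoric: V stays 16.0 L; P/T = const ⇒ T₂ = 311 K, P₂ = 66.0 kPa.
W = 0 (no volume change).
ΔU = nCvΔT = 0.407×20.8×(311−213) = 831 J.
Q = ΔU = 831 J.
Net over both steps: W = 1770 J, Q = 831 J, ΔU = -939 J.

-939 J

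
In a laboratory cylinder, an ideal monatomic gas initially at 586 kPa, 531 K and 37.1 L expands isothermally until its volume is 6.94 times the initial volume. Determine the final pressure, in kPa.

84.4 kPa

Isothermal: T stays 531 K; PV = const ⇒ V₂ = 257 L, P₂ = 84.4 kPa.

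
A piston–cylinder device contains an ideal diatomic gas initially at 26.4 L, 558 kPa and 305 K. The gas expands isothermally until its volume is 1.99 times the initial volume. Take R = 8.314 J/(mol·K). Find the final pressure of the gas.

280 kPa

Isothermal: T stays 305 K; PV = const ⇒ V₂ = 52.5 L, P₂ = 280 kPa.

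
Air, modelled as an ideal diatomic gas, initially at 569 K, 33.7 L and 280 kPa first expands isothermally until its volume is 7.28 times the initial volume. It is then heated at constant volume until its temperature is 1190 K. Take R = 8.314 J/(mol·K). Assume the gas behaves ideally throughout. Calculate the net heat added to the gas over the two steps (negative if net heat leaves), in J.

44500 J

n = P₁V₁/(RT₁) = 280×33.7/(8.314×569) = 1.99 mol.
Step 1 — Isothermal: T stays 569 K; PV = const ⇒ V₂ = 245 L, P₂ = 38.5 kPa.
ΔU = 0 (ideal gas, T constant).
W = nRT ln(V₂/V₁) = 1.99×8.314×569×ln(7.28) = 18700 J.
Q = ΔU + W = 18700 J.
State after step 1: P = 38.5 kPa, V = 245 L, T = 569 K.
Step 2 — Isochoric: V stays 245 L; P/T = const ⇒ T₂ = 1190 K, P₂ = 80.4 kPa.
W = 0 (no volume change).
ΔU = nCvΔT = 1.99×20.8×(1190−569) = 25700 J.
Q = ΔU = 25700 J.
Net over both steps: W = 18700 J, Q = 44500 J, ΔU = 25700 J.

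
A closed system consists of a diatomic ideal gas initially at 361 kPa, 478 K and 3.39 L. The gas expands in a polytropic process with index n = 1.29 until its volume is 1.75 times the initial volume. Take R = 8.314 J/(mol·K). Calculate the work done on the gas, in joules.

n = P₁V₁/(RT₁) = 361×3.39/(8.314×478) = 0.308 mol.
Polytropic n=1.29: T₂ = T₁(V₁/V₂)^(n−1) = 478×(0.571)^0.29 = 406 K; P₂ = P₁(V₁/V₂)^n = 175 kPa.
W = (P₁V₁−P₂V₂)/(n−1) = (361×3.39−175×5.93)/0.29 = 632 J.
Work done on the gas = −W_by = -632 J.

-632 J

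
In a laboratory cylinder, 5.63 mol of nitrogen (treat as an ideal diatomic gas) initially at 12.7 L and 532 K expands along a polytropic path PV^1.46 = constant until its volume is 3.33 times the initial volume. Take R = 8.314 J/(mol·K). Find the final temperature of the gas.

306 K

P₁ = nRT₁/V₁ = 5.63×8.314×532/12.7 = 1960 kPa.
Polytropic n=1.46: T₂ = T₁(V₁/V₂)^(n−1) = 532×(0.300)^0.46 = 306 K; P₂ = P₁(V₁/V₂)^n = 339 kPa.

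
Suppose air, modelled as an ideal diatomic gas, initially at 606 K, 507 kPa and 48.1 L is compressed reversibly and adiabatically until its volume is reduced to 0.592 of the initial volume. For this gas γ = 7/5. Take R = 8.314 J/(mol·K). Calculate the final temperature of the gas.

747 K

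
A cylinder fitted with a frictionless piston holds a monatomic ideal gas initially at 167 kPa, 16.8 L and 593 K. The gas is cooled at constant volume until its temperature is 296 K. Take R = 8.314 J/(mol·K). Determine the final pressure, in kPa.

83.4 kPa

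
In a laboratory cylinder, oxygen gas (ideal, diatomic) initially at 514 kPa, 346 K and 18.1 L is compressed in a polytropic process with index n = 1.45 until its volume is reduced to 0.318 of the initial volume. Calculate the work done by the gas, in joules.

n = P₁V₁/(RT₁) = 514×18.1/(8.314×346) = 3.23 mol.
Polytropic n=1.45: T₂ = T₁(V₁/V₂)^(n−1) = 346×(3.14)^0.45 = 579 K; P₂ = P₁(V₁/V₂)^n = 2710 kPa.
W = (P₁V₁−P₂V₂)/(n−1) = (514×18.1−2710×5.76)/0.45 = -13900 J.

-13900 J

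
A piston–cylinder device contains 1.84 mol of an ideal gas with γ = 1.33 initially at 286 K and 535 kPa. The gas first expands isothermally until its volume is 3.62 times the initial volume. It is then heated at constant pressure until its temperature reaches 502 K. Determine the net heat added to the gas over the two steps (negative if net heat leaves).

18900 J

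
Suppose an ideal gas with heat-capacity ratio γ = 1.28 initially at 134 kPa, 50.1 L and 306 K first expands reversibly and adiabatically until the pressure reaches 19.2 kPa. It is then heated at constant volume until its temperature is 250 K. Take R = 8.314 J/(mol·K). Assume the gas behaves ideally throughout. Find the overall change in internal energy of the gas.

n = P₁V₁/(RT₁) = 134×50.1/(8.314×306) = 2.64 mol.
Step 1 — Adiabatic: T₂/T₁ = (P₂/P₁)^((γ−1)/γ) ⇒ T₂ = 306×(0.143)^0.219 = 200 K; V₂ = 229 L.
ΔU = nCvΔT = 2.64×29.7×(200−306) = -8300 J.
Q = 0 for an adiabatic process, so W = −ΔU = 8300 J.
State after step 1: P = 19.2 kPa, V = 229 L, T = 200 K.
Step 2 — Isochoric: V stays 229 L; P/T = const ⇒ T₂ = 250 K, P₂ = 24.0 kPa.
W = 0 (no volume change).
ΔU = nCvΔT = 2.64×29.7×(250−200) = 3910 J.
Q = ΔU = 3910 J.
Net over both steps: W = 8300 J, Q = 3910 J, ΔU = -4390 J.

-4390 J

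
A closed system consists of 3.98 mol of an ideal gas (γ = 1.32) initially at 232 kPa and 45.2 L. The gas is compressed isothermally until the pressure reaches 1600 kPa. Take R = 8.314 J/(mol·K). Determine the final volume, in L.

T₁ = P₁V₁/(nR) = 232×45.2/(3.98×8.314) = 317 K.
Isothermal: T stays 317 K; PV = const ⇒ V₂ = 6.55 L, P₂ = 1600 kPa.

6.55 L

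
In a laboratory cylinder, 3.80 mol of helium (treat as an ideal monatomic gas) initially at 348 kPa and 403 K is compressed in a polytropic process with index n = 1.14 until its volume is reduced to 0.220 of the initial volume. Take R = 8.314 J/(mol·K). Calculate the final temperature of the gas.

498 K

V₁ = nRT₁/P₁ = 3.80×8.314×403/348 = 36.6 L.
Polytropic n=1.14: T₂ = T₁(V₁/V₂)^(n−1) = 403×(4.55)^0.14 = 498 K; P₂ = P₁(V₁/V₂)^n = 1960 kPa.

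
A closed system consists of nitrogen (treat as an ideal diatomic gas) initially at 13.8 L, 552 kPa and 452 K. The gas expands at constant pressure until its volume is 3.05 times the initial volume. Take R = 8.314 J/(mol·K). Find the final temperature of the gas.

1380 K

Isobaric: P stays 552 kPa; V/T = const ⇒ T₂ = 1380 K, V₂ = 42.1 L.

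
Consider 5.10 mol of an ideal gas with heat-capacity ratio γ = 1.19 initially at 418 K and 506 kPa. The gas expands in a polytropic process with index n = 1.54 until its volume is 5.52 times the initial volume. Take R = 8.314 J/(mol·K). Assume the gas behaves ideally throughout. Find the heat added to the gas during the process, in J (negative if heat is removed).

-36400 J

V₁ = nRT₁/P₁ = 5.10×8.314×418/506 = 35.0 L.
Polytropic n=1.54: T₂ = T₁(V₁/V₂)^(n−1) = 418×(0.181)^0.54 = 166 K; P₂ = P₁(V₁/V₂)^n = 36.4 kPa.
W = (P₁V₁−P₂V₂)/(n−1) = (506×35.0−36.4×193)/0.54 = 19800 J.
ΔU = nCvΔT = 5.10×43.8×(166−418) = -56200 J.
Q = ΔU + W = -36400 J.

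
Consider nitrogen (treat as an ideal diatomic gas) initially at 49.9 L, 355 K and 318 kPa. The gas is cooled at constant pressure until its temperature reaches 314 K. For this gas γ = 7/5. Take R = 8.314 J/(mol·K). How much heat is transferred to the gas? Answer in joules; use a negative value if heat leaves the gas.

-6410 J

n = P₁V₁/(RT₁) = 318×49.9/(8.314×355) = 5.38 mol.
Isobaric: P stays 318 kPa; V/T = const ⇒ T₂ = 314 K, V₂ = 44.1 L.
W = PΔV = 318×(44.1−49.9) kPa·L = -1830 J.
ΔU = nCvΔT = 5.38×20.8×(314−355) = -4580 J.
Q = ΔU + W = nCpΔT = -6410 J.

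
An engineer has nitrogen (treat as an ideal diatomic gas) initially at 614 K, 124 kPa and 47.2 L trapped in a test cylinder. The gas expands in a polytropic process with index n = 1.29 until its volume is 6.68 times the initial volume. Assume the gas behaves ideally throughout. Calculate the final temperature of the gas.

Polytropic n=1.29: T₂ = T₁(V₁/V₂)^(n−1) = 614×(0.150)^0.29 = 354 K; P₂ = P₁(V₁/V₂)^n = 10.7 kPa.

354 K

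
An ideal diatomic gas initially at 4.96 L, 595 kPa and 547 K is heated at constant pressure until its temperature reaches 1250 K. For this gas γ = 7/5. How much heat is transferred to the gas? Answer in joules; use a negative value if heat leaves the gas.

13300 J

n = P₁V₁/(RT₁) = 595×4.96/(8.314×547) = 0.649 mol.
Isobaric: P stays 595 kPa; V/T = const ⇒ T₂ = 1250 K, V₂ = 11.3 L.
W = PΔV = 595×(11.3−4.96) kPa·L = 3790 J.
ΔU = nCvΔT = 0.649×20.8×(1250−547) = 9480 J.
Q = ΔU + W = nCpΔT = 13300 J.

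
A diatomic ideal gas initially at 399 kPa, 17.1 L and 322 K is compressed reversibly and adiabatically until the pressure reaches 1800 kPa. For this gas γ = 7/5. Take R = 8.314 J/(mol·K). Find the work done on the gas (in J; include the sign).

n = P₁V₁/(RT₁) = 399×17.1/(8.314×322) = 2.55 mol.
Adiabatic: T₂/T₁ = (P₂/P₁)^((γ−1)/γ) ⇒ T₂ = 322×(4.51)^0.286 = 495 K; V₂ = 5.83 L.
ΔU = nCvΔT = 2.55×20.8×(495−322) = 9180 J.
Q = 0 for an adiabatic process, so W = −ΔU = -9180 J.
Work done on the gas = −W_by = 9180 J.

9180 J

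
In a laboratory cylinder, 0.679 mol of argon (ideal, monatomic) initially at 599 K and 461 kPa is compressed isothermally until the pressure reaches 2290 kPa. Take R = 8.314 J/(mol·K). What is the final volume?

V₁ = nRT₁/P₁ = 0.679×8.314×599/461 = 7.34 L.
Isothermal: T stays 599 K; PV = const ⇒ V₂ = 1.48 L, P₂ = 2290 kPa.

1.48 L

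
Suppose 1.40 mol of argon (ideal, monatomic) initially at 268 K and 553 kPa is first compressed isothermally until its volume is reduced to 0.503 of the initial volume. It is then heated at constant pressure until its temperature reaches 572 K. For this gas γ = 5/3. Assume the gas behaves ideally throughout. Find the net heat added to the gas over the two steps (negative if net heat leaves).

6700 J

V₁ = nRT₁/P₁ = 1.40×8.314×268/553 = 5.64 L.
Step 1 — Isothermal: T stays 268 K; PV = const ⇒ V₂ = 2.84 L, P₂ = 1100 kPa.
ΔU = 0 (ideal gas, T constant).
W = nRT ln(V₂/V₁) = 1.40×8.314×268×ln(0.503) = -2140 J.
Q = ΔU + W = -2140 J.
State after step 1: P = 1100 kPa, V = 2.84 L, T = 268 K.
Step 2 — Isobaric: P stays 1100 kPa; V/T = const ⇒ T₂ = 572 K, V₂ = 6.06 L.
W = PΔV = 1100×(6.06−2.84) kPa·L = 3540 J.
ΔU = nCvΔT = 1.40×12.5×(572−268) = 5310 J.
Q = ΔU + W = nCpΔT = 8850 J.
Net over both steps: W = 1390 J, Q = 6700 J, ΔU = 5310 J.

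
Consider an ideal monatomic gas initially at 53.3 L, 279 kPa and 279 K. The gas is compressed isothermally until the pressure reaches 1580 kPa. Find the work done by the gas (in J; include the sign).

n = P₁V₁/(RT₁) = 279×53.3/(8.314×279) = 6.41 mol.
Isothermal: T stays 279 K; PV = const ⇒ V₂ = 9.41 L, P₂ = 1580 kPa.
W = nRT ln(V₂/V₁) = 6.41×8.314×279×ln(0.177) = -25800 J.

-25800 J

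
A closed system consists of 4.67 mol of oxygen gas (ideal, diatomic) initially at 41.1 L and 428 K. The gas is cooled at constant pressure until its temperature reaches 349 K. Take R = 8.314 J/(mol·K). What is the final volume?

33.5 L

P₁ = nRT₁/V₁ = 4.67×8.314×428/41.1 = 404 kPa.
Isobaric: P stays 404 kPa; V/T = const ⇒ T₂ = 349 K, V₂ = 33.5 L.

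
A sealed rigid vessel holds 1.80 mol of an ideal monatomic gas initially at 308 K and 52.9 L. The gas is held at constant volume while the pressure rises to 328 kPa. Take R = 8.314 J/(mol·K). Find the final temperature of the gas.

P₁ = nRT₁/V₁ = 1.80×8.314×308/52.9 = 87.1 kPa.
Isochoric: V stays 52.9 L; P/T = const ⇒ T₂ = 1160 K, P₂ = 328 kPa.

1160 K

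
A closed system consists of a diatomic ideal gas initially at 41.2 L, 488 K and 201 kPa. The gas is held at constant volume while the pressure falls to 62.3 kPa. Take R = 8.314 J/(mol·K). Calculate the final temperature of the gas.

151 K

Isochoric: V stays 41.2 L; P/T = const ⇒ T₂ = 151 K, P₂ = 62.3 kPa.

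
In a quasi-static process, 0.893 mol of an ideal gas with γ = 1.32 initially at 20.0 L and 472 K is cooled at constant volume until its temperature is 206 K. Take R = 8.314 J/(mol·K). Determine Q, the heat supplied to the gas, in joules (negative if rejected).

P₁ = nRT₁/V₁ = 0.893×8.314×472/20.0 = 175 kPa.
Isochoric: V stays 20.0 L; P/T = const ⇒ T₂ = 206 K, P₂ = 76.5 kPa.
W = 0 (no volume change).
ΔU = nCvΔT = 0.893×26.0×(206−472) = -6170 J.
Q = ΔU = -6170 J.

-6170 J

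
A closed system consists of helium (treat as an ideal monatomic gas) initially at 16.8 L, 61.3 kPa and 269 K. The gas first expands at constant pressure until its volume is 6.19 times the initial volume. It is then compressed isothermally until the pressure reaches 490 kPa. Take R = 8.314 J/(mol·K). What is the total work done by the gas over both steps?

-7910 J

n = P₁V₁/(RT₁) = 61.3×16.8/(8.314×269) = 0.460 mol.
Step 1 — Isobaric: P stays 61.3 kPa; V/T = const ⇒ T₂ = 1670 K, V₂ = 104 L.
W = PΔV = 61.3×(104−16.8) kPa·L = 5340 J.
ΔU = nCvΔT = 0.460×12.5×(1670−269) = 8020 J.
Q = ΔU + W = nCpΔT = 13400 J.
State after step 1: P = 61.3 kPa, V = 104 L, T = 1670 K.
Step 2 — Isothermal: T stays 1670 K; PV = const ⇒ V₂ = 13.0 L, P₂ = 490 kPa.
ΔU = 0 (ideal gas, T constant).
W = nRT ln(V₂/V₁) = 0.460×8.314×1670×ln(0.125) = -13300 J.
Q = ΔU + W = -13300 J.
Net over both steps: W = -7910 J, Q = 112 J, ΔU = 8020 J.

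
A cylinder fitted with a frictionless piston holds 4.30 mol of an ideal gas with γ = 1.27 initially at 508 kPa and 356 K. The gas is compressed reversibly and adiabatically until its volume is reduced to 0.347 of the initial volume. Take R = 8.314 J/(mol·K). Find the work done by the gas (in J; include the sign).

V₁ = nRT₁/P₁ = 4.30×8.314×356/508 = 25.1 L.
Adiabatic: TV^(γ−1) = const ⇒ T₂ = 356×(2.88)^0.270 = 474 K; PV^γ = const ⇒ P₂ = 1950 kPa.
ΔU = nCvΔT = 4.30×30.8×(474−356) = 15600 J.
Q = 0 for an adiabatic process, so W = −ΔU = -15600 J.

-15600 J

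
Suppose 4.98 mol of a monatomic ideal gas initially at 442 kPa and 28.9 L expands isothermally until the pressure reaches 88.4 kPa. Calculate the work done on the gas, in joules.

-20600 J

T₁ = P₁V₁/(nR) = 442×28.9/(4.98×8.314) = 309 K.
Isothermal: T stays 309 K; PV = const ⇒ V₂ = 144 L, P₂ = 88.4 kPa.
W = nRT ln(V₂/V₁) = 4.98×8.314×309×ln(5.00) = 20600 J.
Work done on the gas = −W_by = -20600 J.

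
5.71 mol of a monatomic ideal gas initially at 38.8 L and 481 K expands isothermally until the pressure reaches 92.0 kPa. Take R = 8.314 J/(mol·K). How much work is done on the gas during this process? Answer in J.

-42400 J

P₁ = nRT₁/V₁ = 5.71×8.314×481/38.8 = 589 kPa.
Isothermal: T stays 481 K; PV = const ⇒ V₂ = 248 L, P₂ = 92.0 kPa.
W = nRT ln(V₂/V₁) = 5.71×8.314×481×ln(6.40) = 42400 J.
Work done on the gas = −W_by = -42400 J.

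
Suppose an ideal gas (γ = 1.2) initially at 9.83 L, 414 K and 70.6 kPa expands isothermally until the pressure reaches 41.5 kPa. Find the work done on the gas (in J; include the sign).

n = P₁V₁/(RT₁) = 70.6×9.83/(8.314×414) = 0.202 mol.
Isothermal: T stays 414 K; PV = const ⇒ V₂ = 16.7 L, P₂ = 41.5 kPa.
W = nRT ln(V₂/V₁) = 0.202×8.314×414×ln(1.70) = 369 J.
Work done on the gas = −W_by = -369 J.

-369 J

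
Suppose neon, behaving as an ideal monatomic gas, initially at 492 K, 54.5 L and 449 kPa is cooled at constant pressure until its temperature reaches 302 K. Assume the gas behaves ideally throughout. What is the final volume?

33.5 L

Isobaric: P stays 449 kPa; V/T = const ⇒ T₂ = 302 K, V₂ = 33.5 L.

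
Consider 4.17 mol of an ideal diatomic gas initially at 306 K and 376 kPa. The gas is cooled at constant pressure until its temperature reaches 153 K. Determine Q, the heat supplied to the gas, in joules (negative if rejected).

V₁ = nRT₁/P₁ = 4.17×8.314×306/376 = 28.2 L.
Isobaric: P stays 376 kPa; V/T = const ⇒ T₂ = 153 K, V₂ = 14.1 L.
W = PΔV = 376×(14.1−28.2) kPa·L = -5300 J.
ΔU = nCvΔT = 4.17×20.8×(153−306) = -13300 J.
Q = ΔU + W = nCpΔT = -18600 J.

-18600 J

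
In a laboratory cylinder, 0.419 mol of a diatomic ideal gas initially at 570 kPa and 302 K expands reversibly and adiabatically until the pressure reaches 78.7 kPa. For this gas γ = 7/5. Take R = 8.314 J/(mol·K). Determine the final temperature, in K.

V₁ = nRT₁/P₁ = 0.419×8.314×302/570 = 1.85 L.
Adiabatic: T₂/T₁ = (P₂/P₁)^((γ−1)/γ) ⇒ T₂ = 302×(0.138)^0.286 = 172 K; V₂ = 7.59 L.

172 K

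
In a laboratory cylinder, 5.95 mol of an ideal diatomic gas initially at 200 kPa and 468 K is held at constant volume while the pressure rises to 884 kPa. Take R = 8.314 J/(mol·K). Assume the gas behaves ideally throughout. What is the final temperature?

2070 K

V₁ = nRT₁/P₁ = 5.95×8.314×468/200 = 116 L.
Isochoric: V stays 116 L; P/T = const ⇒ T₂ = 2070 K, P₂ = 884 kPa.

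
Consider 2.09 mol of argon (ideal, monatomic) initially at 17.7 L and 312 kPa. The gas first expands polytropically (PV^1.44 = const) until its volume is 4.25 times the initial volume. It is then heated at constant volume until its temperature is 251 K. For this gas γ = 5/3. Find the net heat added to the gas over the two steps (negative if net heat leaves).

T₁ = P₁V₁/(nR) = 312×17.7/(2.09×8.314) = 318 K.
Step 1 — Polytropic n=1.44: T₂ = T₁(V₁/V₂)^(n−1) = 318×(0.235)^0.44 = 168 K; P₂ = P₁(V₁/V₂)^n = 38.8 kPa.
W = (P₁V₁−P₂V₂)/(n−1) = (312×17.7−38.8×75.2)/0.44 = 5910 J.
ΔU = nCvΔT = 2.09×12.5×(168−318) = -3900 J.
Q = ΔU + W = 2010 J.
State after step 1: P = 38.8 kPa, V = 75.2 L, T = 168 K.
Step 2 — Isochoric: V stays 75.2 L; P/T = const ⇒ T₂ = 251 K, P₂ = 58.0 kPa.
W = 0 (no volume change).
ΔU = nCvΔT = 2.09×12.5×(251−168) = 2160 J.
Q = ΔU = 2160 J.
Net over both steps: W = 5910 J, Q = 4170 J, ΔU = -1740 J.

4170 J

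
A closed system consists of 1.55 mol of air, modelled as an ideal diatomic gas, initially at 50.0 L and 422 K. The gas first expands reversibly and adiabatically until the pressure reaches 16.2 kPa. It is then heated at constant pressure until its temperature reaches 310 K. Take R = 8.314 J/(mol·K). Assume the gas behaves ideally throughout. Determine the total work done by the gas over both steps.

P₁ = nRT₁/V₁ = 1.55×8.314×422/50.0 = 109 kPa.
Step 1 — Adiabatic: T₂/T₁ = (P₂/P₁)^((γ−1)/γ) ⇒ T₂ = 422×(0.149)^0.286 = 245 K; V₂ = 195 L.
ΔU = nCvΔT = 1.55×20.8×(245−422) = -5700 J.
Q = 0 for an adiabatic process, so W = −ΔU = 5700 J.
State after step 1: P = 16.2 kPa, V = 195 L, T = 245 K.
Step 2 — Isobaric: P stays 16.2 kPa; V/T = const ⇒ T₂ = 310 K, V₂ = 247 L.
W = PΔV = 16.2×(247−195) kPa·L = 839 J.
ΔU = nCvΔT = 1.55×20.8×(310−245) = 2100 J.
Q = ΔU + W = nCpΔT = 2940 J.
Net over both steps: W = 6540 J, Q = 2940 J, ΔU = -3610 J.

6540 J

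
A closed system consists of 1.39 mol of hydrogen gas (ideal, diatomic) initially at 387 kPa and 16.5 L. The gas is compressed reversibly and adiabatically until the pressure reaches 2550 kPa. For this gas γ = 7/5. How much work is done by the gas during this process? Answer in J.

T₁ = P₁V₁/(nR) = 387×16.5/(1.39×8.314) = 553 K.
Adiabatic: T₂/T₁ = (P₂/P₁)^((γ−1)/γ) ⇒ T₂ = 553×(6.59)^0.286 = 947 K; V₂ = 4.29 L.
ΔU = nCvΔT = 1.39×20.8×(947−553) = 11400 J.
Q = 0 for an adiabatic process, so W = −ΔU = -11400 J.

-11400 J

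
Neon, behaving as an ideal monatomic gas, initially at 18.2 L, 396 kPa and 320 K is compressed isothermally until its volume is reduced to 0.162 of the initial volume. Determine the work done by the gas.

-13100 J

n = P₁V₁/(RT₁) = 396×18.2/(8.314×320) = 2.71 mol.
Isothermal: T stays 320 K; PV = const ⇒ V₂ = 2.95 L, P₂ = 2440 kPa.
W = nRT ln(V₂/V₁) = 2.71×8.314×320×ln(0.162) = -13100 J.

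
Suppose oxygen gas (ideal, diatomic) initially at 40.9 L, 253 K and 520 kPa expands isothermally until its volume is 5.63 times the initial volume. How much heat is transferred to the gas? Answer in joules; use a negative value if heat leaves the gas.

36800 J

n = P₁V₁/(RT₁) = 520×40.9/(8.314×253) = 10.1 mol.
Isothermal: T stays 253 K; PV = const ⇒ V₂ = 230 L, P₂ = 92.4 kPa.
ΔU = 0 (ideal gas, T constant).
W = nRT ln(V₂/V₁) = 10.1×8.314×253×ln(5.63) = 36800 J.
Q = ΔU + W = 36800 J.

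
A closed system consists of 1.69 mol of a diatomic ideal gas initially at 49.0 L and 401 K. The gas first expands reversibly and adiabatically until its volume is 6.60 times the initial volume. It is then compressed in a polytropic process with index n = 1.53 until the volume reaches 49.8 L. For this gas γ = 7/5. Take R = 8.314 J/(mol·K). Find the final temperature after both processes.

508 K

P₁ = nRT₁/V₁ = 1.69×8.314×401/49.0 = 115 kPa.
Step 1 — Adiabatic: TV^(γ−1) = const ⇒ T₂ = 401×(0.152)^0.400 = 189 K; PV^γ = const ⇒ P₂ = 8.19 kPa.
ΔU = nCvΔT = 1.69×20.8×(189−401) = -7460 J.
Q = 0 for an adiabatic process, so W = −ΔU = 7460 J.
State after step 1: P = 8.19 kPa, V = 323 L, T = 189 K.
Step 2 — Polytropic n=1.53: T₂ = T₁(V₁/V₂)^(n−1) = 189×(6.49)^0.53 = 508 K; P₂ = P₁(V₁/V₂)^n = 143 kPa.
W = (P₁V₁−P₂V₂)/(n−1) = (8.19×323−143×49.8)/0.53 = -8470 J.
ΔU = nCvΔT = 1.69×20.8×(508−189) = 11200 J.
Q = ΔU + W = 2750 J.
Net over both steps: W = -1010 J, Q = 2750 J, ΔU = 3760 J.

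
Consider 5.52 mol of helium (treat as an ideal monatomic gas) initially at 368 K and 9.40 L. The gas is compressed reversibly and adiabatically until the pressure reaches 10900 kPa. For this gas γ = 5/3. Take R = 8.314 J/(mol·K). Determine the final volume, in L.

P₁ = nRT₁/V₁ = 5.52×8.314×368/9.40 = 1800 kPa.
Adiabatic: T₂/T₁ = (P₂/P₁)^((γ−1)/γ) ⇒ T₂ = 368×(6.07)^0.400 = 757 K; V₂ = 3.19 L.

3.19 L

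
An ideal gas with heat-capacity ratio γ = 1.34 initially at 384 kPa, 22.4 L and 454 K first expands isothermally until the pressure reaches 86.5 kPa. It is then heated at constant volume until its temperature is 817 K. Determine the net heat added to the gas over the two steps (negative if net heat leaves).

33000 J

n = P₁V₁/(RT₁) = 384×22.4/(8.314×454) = 2.28 mol.
Step 1 — Isothermal: T stays 454 K; PV = const ⇒ V₂ = 99.4 L, P₂ = 86.5 kPa.
ΔU = 0 (ideal gas, T constant).
W = nRT ln(V₂/V₁) = 2.28×8.314×454×ln(4.44) = 12800 J.
Q = ΔU + W = 12800 J.
State after step 1: P = 86.5 kPa, V = 99.4 L, T = 454 K.
Step 2 — Isochoric: V stays 99.4 L; P/T = const ⇒ T₂ = 817 K, P₂ = 156 kPa.
W = 0 (no volume change).
ΔU = nCvΔT = 2.28×24.5×(817−454) = 20200 J.
Q = ΔU = 20200 J.
Net over both steps: W = 12800 J, Q = 33000 J, ΔU = 20200 J.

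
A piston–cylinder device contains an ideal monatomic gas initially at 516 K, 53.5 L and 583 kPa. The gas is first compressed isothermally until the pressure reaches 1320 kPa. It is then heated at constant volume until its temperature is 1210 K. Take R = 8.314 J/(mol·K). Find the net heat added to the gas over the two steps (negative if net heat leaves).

37400 J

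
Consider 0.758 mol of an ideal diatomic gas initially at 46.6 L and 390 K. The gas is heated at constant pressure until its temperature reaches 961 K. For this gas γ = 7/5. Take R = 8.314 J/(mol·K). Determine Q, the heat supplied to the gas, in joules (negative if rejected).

12600 J

P₁ = nRT₁/V₁ = 0.758×8.314×390/46.6 = 52.7 kPa.
Isobaric: P stays 52.7 kPa; V/T = const ⇒ T₂ = 961 K, V₂ = 115 L.
W = PΔV = 52.7×(115−46.6) kPa·L = 3600 J.
ΔU = nCvΔT = 0.758×20.8×(961−390) = 9000 J.
Q = ΔU + W = nCpΔT = 12600 J.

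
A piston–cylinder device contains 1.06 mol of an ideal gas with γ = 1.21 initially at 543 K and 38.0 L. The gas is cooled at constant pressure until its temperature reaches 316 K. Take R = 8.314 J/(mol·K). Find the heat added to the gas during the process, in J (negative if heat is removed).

P₁ = nRT₁/V₁ = 1.06×8.314×543/38.0 = 126 kPa.
Isobaric: P stays 126 kPa; V/T = const ⇒ T₂ = 316 K, V₂ = 22.1 L.
W = PΔV = 126×(22.1−38.0) kPa·L = -2000 J.
ΔU = nCvΔT = 1.06×39.6×(316−543) = -9530 J.
Q = ΔU + W = nCpΔT = -11500 J.

-11500 J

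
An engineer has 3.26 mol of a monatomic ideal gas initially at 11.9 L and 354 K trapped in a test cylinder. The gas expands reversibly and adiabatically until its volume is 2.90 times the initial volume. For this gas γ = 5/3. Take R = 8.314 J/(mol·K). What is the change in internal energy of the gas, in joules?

P₁ = nRT₁/V₁ = 3.26×8.314×354/11.9 = 806 kPa.
Adiabatic: TV^(γ−1) = const ⇒ T₂ = 354×(0.345)^0.667 = 174 K; PV^γ = const ⇒ P₂ = 137 kPa.
For an ideal gas ΔU = nCvΔT with Cv = (3/2)R = 12.5 J/(mol·K).
ΔU = 3.26×12.5×(174−354) = -7310 J.

-7310 J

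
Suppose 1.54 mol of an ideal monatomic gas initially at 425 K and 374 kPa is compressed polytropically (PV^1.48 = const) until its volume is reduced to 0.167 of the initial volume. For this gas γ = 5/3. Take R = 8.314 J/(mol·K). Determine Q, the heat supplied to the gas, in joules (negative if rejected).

V₁ = nRT₁/P₁ = 1.54×8.314×425/374 = 14.5 L.
Polytropic n=1.48: T₂ = T₁(V₁/V₂)^(n−1) = 425×(5.99)^0.48 = 1000 K; P₂ = P₁(V₁/V₂)^n = 5290 kPa.
W = (P₁V₁−P₂V₂)/(n−1) = (374×14.5−5290×2.43)/0.48 = -15400 J.
ΔU = nCvΔT = 1.54×12.5×(1000−425) = 11100 J.
Q = ΔU + W = -4320 J.

-4320 J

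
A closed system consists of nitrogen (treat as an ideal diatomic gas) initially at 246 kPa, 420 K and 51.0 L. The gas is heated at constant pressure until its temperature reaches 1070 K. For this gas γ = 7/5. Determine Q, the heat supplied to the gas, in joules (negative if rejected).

68000 J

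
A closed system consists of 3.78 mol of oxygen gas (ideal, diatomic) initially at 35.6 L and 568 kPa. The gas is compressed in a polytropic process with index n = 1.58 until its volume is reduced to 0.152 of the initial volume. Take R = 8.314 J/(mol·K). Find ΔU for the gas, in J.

T₁ = P₁V₁/(nR) = 568×35.6/(3.78×8.314) = 643 K.
Polytropic n=1.58: T₂ = T₁(V₁/V₂)^(n−1) = 643×(6.58)^0.58 = 1920 K; P₂ = P₁(V₁/V₂)^n = 11100 kPa.
For an ideal gas ΔU = nCvΔT with Cv = (5/2)R = 20.8 J/(mol·K).
ΔU = 3.78×20.8×(1920−643) = 100000 J.

100000 J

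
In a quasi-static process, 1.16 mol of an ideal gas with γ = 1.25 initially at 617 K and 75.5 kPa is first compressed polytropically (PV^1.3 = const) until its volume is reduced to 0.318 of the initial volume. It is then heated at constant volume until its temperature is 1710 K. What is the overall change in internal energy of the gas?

V₁ = nRT₁/P₁ = 1.16×8.314×617/75.5 = 78.8 L.
Step 1 — Polytropic n=1.3: T₂ = T₁(V₁/V₂)^(n−1) = 617×(3.14)^0.30 = 870 K; P₂ = P₁(V₁/V₂)^n = 335 kPa.
W = (P₁V₁−P₂V₂)/(n−1) = (75.5×78.8−335×25.1)/0.30 = -8140 J.
ΔU = nCvΔT = 1.16×33.3×(870−617) = 9760 J.
Q = ΔU + W = 1630 J.
State after step 1: P = 335 kPa, V = 25.1 L, T = 870 K.
Step 2 — Isochoric: V stays 25.1 L; P/T = const ⇒ T₂ = 1710 K, P₂ = 658 kPa.
W = 0 (no volume change).
ΔU = nCvΔT = 1.16×33.3×(1710−870) = 32400 J.
Q = ΔU = 32400 J.
Net over both steps: W = -8140 J, Q = 34000 J, ΔU = 42200 J.

42200 J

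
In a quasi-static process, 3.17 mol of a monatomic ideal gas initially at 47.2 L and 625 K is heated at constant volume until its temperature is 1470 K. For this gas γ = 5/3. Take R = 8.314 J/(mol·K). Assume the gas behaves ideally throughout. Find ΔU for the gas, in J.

P₁ = nRT₁/V₁ = 3.17×8.314×625/47.2 = 349 kPa.
Isochoric: V stays 47.2 L; P/T = const ⇒ T₂ = 1470 K, P₂ = 821 kPa.
For an ideal gas ΔU = nCvΔT with Cv = (3/2)R = 12.5 J/(mol·K).
ΔU = 3.17×12.5×(1470−625) = 33400 J.

33400 J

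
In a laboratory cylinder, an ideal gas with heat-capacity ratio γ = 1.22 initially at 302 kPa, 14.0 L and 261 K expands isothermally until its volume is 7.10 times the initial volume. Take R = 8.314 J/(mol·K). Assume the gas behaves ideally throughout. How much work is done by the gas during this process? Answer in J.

8290 J

n = P₁V₁/(RT₁) = 302×14.0/(8.314×261) = 1.95 mol.
Isothermal: T stays 261 K; PV = const ⇒ V₂ = 99.4 L, P₂ = 42.5 kPa.
W = nRT ln(V₂/V₁) = 1.95×8.314×261×ln(7.10) = 8290 J.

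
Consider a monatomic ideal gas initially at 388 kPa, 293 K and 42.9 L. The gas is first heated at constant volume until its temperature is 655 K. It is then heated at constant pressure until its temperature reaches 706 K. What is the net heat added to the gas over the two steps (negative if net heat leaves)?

n = P₁V₁/(RT₁) = 388×42.9/(8.314×293) = 6.83 mol.
Step 1 — Isochoric: V stays 42.9 L; P/T = const ⇒ T₂ = 655 K, P₂ = 867 kPa.
W = 0 (no volume change).
ΔU = nCvΔT = 6.83×12.5×(655−293) = 30800 J.
Q = ΔU = 30800 J.
State after step 1: P = 867 kPa, V = 42.9 L, T = 655 K.
Step 2 — Isobaric: P stays 867 kPa; V/T = const ⇒ T₂ = 706 K, V₂ = 46.2 L.
W = PΔV = 867×(46.2−42.9) kPa·L = 2900 J.
ΔU = nCvΔT = 6.83×12.5×(706−655) = 4350 J.
Q = ΔU + W = nCpΔT = 7240 J.
Net over both steps: W = 2900 J, Q = 38100 J, ΔU = 35200 J.

38100 J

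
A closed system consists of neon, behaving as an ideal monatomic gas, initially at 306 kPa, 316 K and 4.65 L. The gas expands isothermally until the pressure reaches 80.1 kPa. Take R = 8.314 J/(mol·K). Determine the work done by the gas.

1910 J

n = P₁V₁/(RT₁) = 306×4.65/(8.314×316) = 0.542 mol.
Isothermal: T stays 316 K; PV = const ⇒ V₂ = 17.8 L, P₂ = 80.1 kPa.
W = nRT ln(V₂/V₁) = 0.542×8.314×316×ln(3.82) = 1910 J.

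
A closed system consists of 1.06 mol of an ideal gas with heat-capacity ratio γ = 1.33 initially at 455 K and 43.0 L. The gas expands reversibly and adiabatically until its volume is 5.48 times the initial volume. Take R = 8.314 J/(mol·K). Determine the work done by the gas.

P₁ = nRT₁/V₁ = 1.06×8.314×455/43.0 = 93.3 kPa.
Adiabatic: TV^(γ−1) = const ⇒ T₂ = 455×(0.182)^0.330 = 260 K; PV^γ = const ⇒ P₂ = 9.71 kPa.
ΔU = nCvΔT = 1.06×25.2×(260−455) = -5220 J.
Q = 0 for an adiabatic process, so W = −ΔU = 5220 J.

5220 J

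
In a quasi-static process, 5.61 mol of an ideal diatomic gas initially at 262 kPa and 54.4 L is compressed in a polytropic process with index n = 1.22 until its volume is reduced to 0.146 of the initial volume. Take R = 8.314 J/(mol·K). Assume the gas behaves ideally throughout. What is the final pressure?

2740 kPa

T₁ = P₁V₁/(nR) = 262×54.4/(5.61×8.314) = 306 K.
Polytropic n=1.22: T₂ = T₁(V₁/V₂)^(n−1) = 306×(6.85)^0.22 = 467 K; P₂ = P₁(V₁/V₂)^n = 2740 kPa.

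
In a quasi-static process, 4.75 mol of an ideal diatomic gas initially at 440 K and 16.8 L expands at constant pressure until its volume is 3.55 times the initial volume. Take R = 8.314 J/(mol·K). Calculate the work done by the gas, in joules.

P₁ = nRT₁/V₁ = 4.75×8.314×440/16.8 = 1030 kPa.
Isobaric: P stays 1030 kPa; V/T = const ⇒ T₂ = 1560 K, V₂ = 59.6 L.
W = PΔV = 1030×(59.6−16.8) kPa·L = 44300 J.

44300 J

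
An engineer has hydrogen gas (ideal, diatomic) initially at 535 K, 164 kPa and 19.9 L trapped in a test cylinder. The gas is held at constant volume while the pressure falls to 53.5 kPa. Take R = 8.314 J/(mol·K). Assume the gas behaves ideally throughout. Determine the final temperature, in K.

175 K

Isochoric: V stays 19.9 L; P/T = const ⇒ T₂ = 175 K, P₂ = 53.5 kPa.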